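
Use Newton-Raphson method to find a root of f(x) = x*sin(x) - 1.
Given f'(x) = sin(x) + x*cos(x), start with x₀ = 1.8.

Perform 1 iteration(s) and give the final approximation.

f(x) = x*sin(x) - 1
f'(x) = sin(x) + x*cos(x)
x₀ = 1.8

Newton-Raphson formula: x_{n+1} = x_n - f(x_n)/f'(x_n)

Iteration 1:
  f(1.800000) = 0.752926
  f'(1.800000) = 0.564884
  x_1 = 1.800000 - 0.752926/0.564884 = 0.467114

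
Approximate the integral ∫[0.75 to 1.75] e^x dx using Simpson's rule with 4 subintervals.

f(x) = e^x
a = 0.75, b = 1.75, n = 4
h = (b - a)/n = 0.250000

Simpson's rule: (h/3)[f(x₀) + 4f(x₁) + 2f(x₂) + ... + f(xₙ)]

x_0 = 0.7500, f(x_0) = 2.117000, coefficient = 1
x_1 = 1.0000, f(x_1) = 2.718282, coefficient = 4
x_2 = 1.2500, f(x_2) = 3.490343, coefficient = 2
x_3 = 1.5000, f(x_3) = 4.481689, coefficient = 4
x_4 = 1.7500, f(x_4) = 5.754603, coefficient = 1

I ≈ (0.250000/3) × 43.652172 = 3.637681
Exact value: 3.637603
Error: 0.000078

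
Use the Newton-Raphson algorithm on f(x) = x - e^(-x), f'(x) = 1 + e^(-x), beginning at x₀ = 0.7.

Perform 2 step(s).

f(x) = x - e^(-x)
f'(x) = 1 + e^(-x)
x₀ = 0.7

Newton-Raphson formula: x_{n+1} = x_n - f(x_n)/f'(x_n)

Iteration 1:
  f(0.700000) = 0.203415
  f'(0.700000) = 1.496585
  x_1 = 0.700000 - 0.203415/1.496585 = 0.564081
Iteration 2:
  f(0.564081) = -0.004802
  f'(0.564081) = 1.568883
  x_2 = 0.564081 - (-0.004802)/1.568883 = 0.567142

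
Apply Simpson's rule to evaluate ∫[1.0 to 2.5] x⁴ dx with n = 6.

f(x) = x⁴
a = 1.0, b = 2.5, n = 6
h = (b - a)/n = 0.250000

Simpson's rule: (h/3)[f(x₀) + 4f(x₁) + 2f(x₂) + ... + f(xₙ)]

x_0 = 1.0000, f(x_0) = 1.000000, coefficient = 1
x_1 = 1.2500, f(x_1) = 2.441406, coefficient = 4
x_2 = 1.5000, f(x_2) = 5.062500, coefficient = 2
x_3 = 1.7500, f(x_3) = 9.378906, coefficient = 4
x_4 = 2.0000, f(x_4) = 16.000000, coefficient = 2
x_5 = 2.2500, f(x_5) = 25.628906, coefficient = 4
x_6 = 2.5000, f(x_6) = 39.062500, coefficient = 1

I ≈ (0.250000/3) × 231.984375 = 19.332031
Exact value: 19.331250
Error: 0.000781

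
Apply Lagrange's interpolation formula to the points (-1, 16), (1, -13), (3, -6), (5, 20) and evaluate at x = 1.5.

Lagrange interpolation formula:
P(x) = Σ yᵢ × Lᵢ(x)
where Lᵢ(x) = Π_{j≠i} (x - xⱼ)/(xᵢ - xⱼ)

L_0(1.5) = (1.5 - 1)/(-1 - 1) × (1.5 - 3)/(-1 - 3) × (1.5 - 5)/(-1 - 5) = -0.054688
L_1(1.5) = (1.5 - (-1))/(1 - (-1)) × (1.5 - 3)/(1 - 3) × (1.5 - 5)/(1 - 5) = 0.820312
L_2(1.5) = (1.5 - (-1))/(3 - (-1)) × (1.5 - 1)/(3 - 1) × (1.5 - 5)/(3 - 5) = 0.273438
L_3(1.5) = (1.5 - (-1))/(5 - (-1)) × (1.5 - 1)/(5 - 1) × (1.5 - 3)/(5 - 3) = -0.039062

P(1.5) = 16×L_0(1.5) + (-13)×L_1(1.5) + (-6)×L_2(1.5) + 20×L_3(1.5)
P(1.5) = -13.960938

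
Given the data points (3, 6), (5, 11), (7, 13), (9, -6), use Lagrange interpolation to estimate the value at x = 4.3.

Lagrange interpolation formula:
P(x) = Σ yᵢ × Lᵢ(x)
where Lᵢ(x) = Π_{j≠i} (x - xⱼ)/(xᵢ - xⱼ)

L_0(4.3) = (4.3 - 5)/(3 - 5) × (4.3 - 7)/(3 - 7) × (4.3 - 9)/(3 - 9) = 0.185063
L_1(4.3) = (4.3 - 3)/(5 - 3) × (4.3 - 7)/(5 - 7) × (4.3 - 9)/(5 - 9) = 1.031062
L_2(4.3) = (4.3 - 3)/(7 - 3) × (4.3 - 5)/(7 - 5) × (4.3 - 9)/(7 - 9) = -0.267313
L_3(4.3) = (4.3 - 3)/(9 - 3) × (4.3 - 5)/(9 - 5) × (4.3 - 7)/(9 - 7) = 0.051188

P(4.3) = 6×L_0(4.3) + 11×L_1(4.3) + 13×L_2(4.3) + (-6)×L_3(4.3)
P(4.3) = 8.669875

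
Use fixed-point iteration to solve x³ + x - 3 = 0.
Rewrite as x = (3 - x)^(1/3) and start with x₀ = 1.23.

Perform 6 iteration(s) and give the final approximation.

Equation: x³ + x - 3 = 0
Fixed-point form: x = (3 - x)^(1/3)
x₀ = 1.23

x_1 = g(1.230000) = 1.209645
x_2 = g(1.209645) = 1.214264
x_3 = g(1.214264) = 1.213219
x_4 = g(1.213219) = 1.213455
x_5 = g(1.213455) = 1.213402
x_6 = g(1.213402) = 1.213414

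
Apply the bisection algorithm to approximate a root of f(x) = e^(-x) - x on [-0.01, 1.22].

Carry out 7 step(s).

f(x) = e^(-x) - x
Initial interval: [-0.01, 1.22]

Iteration 1:
  c_1 = (-0.010000 + 1.220000)/2 = 0.605000
  f(c_1) = f(0.605000) = -0.058926
  f(a) × f(c) < 0, new interval: [-0.010000, 0.605000]
Iteration 2:
  c_2 = (-0.010000 + 0.605000)/2 = 0.297500
  f(c_2) = f(0.297500) = 0.445173
  f(a) × f(c) ≥ 0, new interval: [0.297500, 0.605000]
Iteration 3:
  c_3 = (0.297500 + 0.605000)/2 = 0.451250
  f(c_3) = f(0.451250) = 0.185582
  f(a) × f(c) ≥ 0, new interval: [0.451250, 0.605000]
Iteration 4:
  c_4 = (0.451250 + 0.605000)/2 = 0.528125
  f(c_4) = f(0.528125) = 0.061585
  f(a) × f(c) ≥ 0, new interval: [0.528125, 0.605000]
Iteration 5:
  c_5 = (0.528125 + 0.605000)/2 = 0.566562
  f(c_5) = f(0.566562) = 0.000910
  f(a) × f(c) ≥ 0, new interval: [0.566562, 0.605000]
Iteration 6:
  c_6 = (0.566562 + 0.605000)/2 = 0.585781
  f(c_6) = f(0.585781) = -0.029110
  f(a) × f(c) < 0, new interval: [0.566562, 0.585781]
Iteration 7:
  c_7 = (0.566562 + 0.585781)/2 = 0.576172
  f(c_7) = f(0.576172) = -0.014126
  f(a) × f(c) < 0, new interval: [0.566562, 0.576172]

After 7 iteration(s), the approximation is c_7 = 0.576172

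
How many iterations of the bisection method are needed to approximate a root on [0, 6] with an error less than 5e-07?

We need (b-a)/2^n ≤ 5e-07
(6 - 0)/2^n ≤ 5e-07
6/2^n ≤ 5e-07
2^n ≥ 12000000
n ≥ log₂(12000000) = 23.52
n ≥ 24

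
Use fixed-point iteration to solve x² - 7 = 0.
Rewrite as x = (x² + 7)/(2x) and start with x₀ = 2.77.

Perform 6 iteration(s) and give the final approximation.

Equation: x² - 7 = 0
Fixed-point form: x = (x² + 7)/(2x)
x₀ = 2.77

x_1 = g(2.770000) = 2.648538
x_2 = g(2.648538) = 2.645753
x_3 = g(2.645753) = 2.645751
x_4 = g(2.645751) = 2.645751
x_5 = g(2.645751) = 2.645751
x_6 = g(2.645751) = 2.645751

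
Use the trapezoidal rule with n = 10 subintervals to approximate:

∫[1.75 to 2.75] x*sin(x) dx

f(x) = x*sin(x)
a = 1.75, b = 2.75, n = 10
h = (b - a)/n = 0.100000

Trapezoidal rule: (h/2)[f(x₀) + 2f(x₁) + 2f(x₂) + ... + f(xₙ)]

x_0 = 1.7500, f(x_0) = 1.721975, coefficient = 1
x_1 = 1.8500, f(x_1) = 1.778359, coefficient = 2
x_2 = 1.9500, f(x_2) = 1.811471, coefficient = 2
x_3 = 2.0500, f(x_3) = 1.819093, coefficient = 2
x_4 = 2.1500, f(x_4) = 1.799332, coefficient = 2
x_5 = 2.2500, f(x_5) = 1.750665, coefficient = 2
x_6 = 2.3500, f(x_6) = 1.671962, coefficient = 2
x_7 = 2.4500, f(x_7) = 1.562524, coefficient = 2
x_8 = 2.5500, f(x_8) = 1.422093, coefficient = 2
x_9 = 2.6500, f(x_9) = 1.250881, coefficient = 2
x_10 = 2.7500, f(x_10) = 1.049568, coefficient = 1

I ≈ (0.100000/2) × 32.504305 = 1.625215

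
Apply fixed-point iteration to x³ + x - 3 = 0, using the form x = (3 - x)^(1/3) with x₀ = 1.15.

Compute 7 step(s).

Equation: x³ + x - 3 = 0
Fixed-point form: x = (3 - x)^(1/3)
x₀ = 1.15

x_1 = g(1.150000) = 1.227601
x_2 = g(1.227601) = 1.210191
x_3 = g(1.210191) = 1.214140
x_4 = g(1.214140) = 1.213247
x_5 = g(1.213247) = 1.213449
x_6 = g(1.213449) = 1.213403
x_7 = g(1.213403) = 1.213414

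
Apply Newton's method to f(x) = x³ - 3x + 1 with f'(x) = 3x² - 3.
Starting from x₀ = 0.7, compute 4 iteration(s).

f(x) = x³ - 3x + 1
f'(x) = 3x² - 3
x₀ = 0.7

Newton-Raphson formula: x_{n+1} = x_n - f(x_n)/f'(x_n)

Iteration 1:
  f(0.700000) = -0.757000
  f'(0.700000) = -1.530000
  x_1 = 0.700000 - (-0.757000)/(-1.530000) = 0.205229
Iteration 2:
  f(0.205229) = 0.392958
  f'(0.205229) = -2.873643
  x_2 = 0.205229 - 0.392958/(-2.873643) = 0.341974
Iteration 3:
  f(0.341974) = 0.014070
  f'(0.341974) = -2.649161
  x_3 = 0.341974 - 0.014070/(-2.649161) = 0.347285
Iteration 4:
  f(0.347285) = 0.000029
  f'(0.347285) = -2.638179
  x_4 = 0.347285 - 0.000029/(-2.638179) = 0.347296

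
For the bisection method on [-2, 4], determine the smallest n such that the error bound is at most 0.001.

We need (b-a)/2^n ≤ 0.001
(4 - (-2))/2^n ≤ 0.001
6/2^n ≤ 0.001
2^n ≥ 6000
n ≥ log₂(6000) = 12.55
n ≥ 13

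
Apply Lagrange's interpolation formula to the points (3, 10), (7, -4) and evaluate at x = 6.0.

Lagrange interpolation formula:
P(x) = Σ yᵢ × Lᵢ(x)
where Lᵢ(x) = Π_{j≠i} (x - xⱼ)/(xᵢ - xⱼ)

L_0(6.0) = (6.0 - 7)/(3 - 7) = 0.250000
L_1(6.0) = (6.0 - 3)/(7 - 3) = 0.750000

P(6.0) = 10×L_0(6.0) + (-4)×L_1(6.0)
P(6.0) = -0.500000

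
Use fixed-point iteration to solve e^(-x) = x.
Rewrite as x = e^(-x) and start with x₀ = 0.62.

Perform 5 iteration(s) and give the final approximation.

Equation: e^(-x) = x
Fixed-point form: x = e^(-x)
x₀ = 0.62

x_1 = g(0.620000) = 0.537944
x_2 = g(0.537944) = 0.583947
x_3 = g(0.583947) = 0.557693
x_4 = g(0.557693) = 0.572529
x_5 = g(0.572529) = 0.564097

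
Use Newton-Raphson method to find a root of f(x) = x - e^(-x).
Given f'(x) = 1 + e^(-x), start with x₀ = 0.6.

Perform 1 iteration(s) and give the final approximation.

f(x) = x - e^(-x)
f'(x) = 1 + e^(-x)
x₀ = 0.6

Newton-Raphson formula: x_{n+1} = x_n - f(x_n)/f'(x_n)

Iteration 1:
  f(0.600000) = 0.051188
  f'(0.600000) = 1.548812
  x_1 = 0.600000 - 0.051188/1.548812 = 0.566950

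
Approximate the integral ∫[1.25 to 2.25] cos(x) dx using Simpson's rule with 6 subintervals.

f(x) = cos(x)
a = 1.25, b = 2.25, n = 6
h = (b - a)/n = 0.166667

Simpson's rule: (h/3)[f(x₀) + 4f(x₁) + 2f(x₂) + ... + f(xₙ)]

x_0 = 1.2500, f(x_0) = 0.315322, coefficient = 1
x_1 = 1.4167, f(x_1) = 0.153520, coefficient = 4
x_2 = 1.5833, f(x_2) = -0.012537, coefficient = 2
x_3 = 1.7500, f(x_3) = -0.178246, coefficient = 4
x_4 = 1.9167, f(x_4) = -0.339016, coefficient = 2
x_5 = 2.0833, f(x_5) = -0.490390, coefficient = 4
x_6 = 2.2500, f(x_6) = -0.628174, coefficient = 1

I ≈ (0.166667/3) × -3.076419 = -0.170912
Exact value: -0.170911
Error: 0.000001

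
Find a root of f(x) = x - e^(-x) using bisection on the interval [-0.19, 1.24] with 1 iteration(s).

f(x) = x - e^(-x)
Initial interval: [-0.19, 1.24]

Iteration 1:
  c_1 = (-0.190000 + 1.240000)/2 = 0.525000
  f(c_1) = f(0.525000) = -0.066555
  f(a) × f(c) ≥ 0, new interval: [0.525000, 1.240000]

After 1 iteration(s), the approximation is c_1 = 0.525000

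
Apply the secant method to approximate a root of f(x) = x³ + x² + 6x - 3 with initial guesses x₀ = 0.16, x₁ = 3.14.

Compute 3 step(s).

f(x) = x³ + x² + 6x - 3
x₀ = 0.16, x₁ = 3.14

Secant formula: x_{n+1} = x_n - f(x_n)(x_n - x_{n-1})/(f(x_n) - f(x_{n-1}))

Iteration 1:
  f(0.160000) = -2.010304
  f(3.140000) = 56.658744
  x_2 = 3.140000 - 56.658744×(3.140000 - 0.160000)/(56.658744 - (-2.010304))
       = 0.262110
Iteration 2:
  f(3.140000) = 56.658744
  f(0.262110) = -1.340630
  x_3 = 0.262110 - (-1.340630)×(0.262110 - 3.140000)/(-1.340630 - 56.658744)
       = 0.328631
Iteration 3:
  f(0.262110) = -1.340630
  f(0.328631) = -0.884722
  x_4 = 0.328631 - (-0.884722)×(0.328631 - 0.262110)/(-0.884722 - (-1.340630))
       = 0.457720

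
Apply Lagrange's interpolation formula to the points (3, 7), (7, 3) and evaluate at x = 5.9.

Lagrange interpolation formula:
P(x) = Σ yᵢ × Lᵢ(x)
where Lᵢ(x) = Π_{j≠i} (x - xⱼ)/(xᵢ - xⱼ)

L_0(5.9) = (5.9 - 7)/(3 - 7) = 0.275000
L_1(5.9) = (5.9 - 3)/(7 - 3) = 0.725000

P(5.9) = 7×L_0(5.9) + 3×L_1(5.9)
P(5.9) = 4.100000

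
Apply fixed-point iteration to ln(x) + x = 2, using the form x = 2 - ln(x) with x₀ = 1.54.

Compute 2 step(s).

Equation: ln(x) + x = 2
Fixed-point form: x = 2 - ln(x)
x₀ = 1.54

x_1 = g(1.540000) = 1.568218
x_2 = g(1.568218) = 1.550060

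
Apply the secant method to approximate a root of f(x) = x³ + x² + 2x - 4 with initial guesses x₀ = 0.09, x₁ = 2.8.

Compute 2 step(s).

f(x) = x³ + x² + 2x - 4
x₀ = 0.09, x₁ = 2.8

Secant formula: x_{n+1} = x_n - f(x_n)(x_n - x_{n-1})/(f(x_n) - f(x_{n-1}))

Iteration 1:
  f(0.090000) = -3.811171
  f(2.800000) = 31.392000
  x_2 = 2.800000 - 31.392000×(2.800000 - 0.090000)/(31.392000 - (-3.811171))
       = 0.383390
Iteration 2:
  f(2.800000) = 31.392000
  f(0.383390) = -3.029877
  x_3 = 0.383390 - (-3.029877)×(0.383390 - 2.800000)/(-3.029877 - 31.392000)
       = 0.596105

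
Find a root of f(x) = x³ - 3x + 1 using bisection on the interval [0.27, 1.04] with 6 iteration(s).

f(x) = x³ - 3x + 1
Initial interval: [0.27, 1.04]

Iteration 1:
  c_1 = (0.270000 + 1.040000)/2 = 0.655000
  f(c_1) = f(0.655000) = -0.683989
  f(a) × f(c) < 0, new interval: [0.270000, 0.655000]
Iteration 2:
  c_2 = (0.270000 + 0.655000)/2 = 0.462500
  f(c_2) = f(0.462500) = -0.288568
  f(a) × f(c) < 0, new interval: [0.270000, 0.462500]
Iteration 3:
  c_3 = (0.270000 + 0.462500)/2 = 0.366250
  f(c_3) = f(0.366250) = -0.049622
  f(a) × f(c) < 0, new interval: [0.270000, 0.366250]
Iteration 4:
  c_4 = (0.270000 + 0.366250)/2 = 0.318125
  f(c_4) = f(0.318125) = 0.077820
  f(a) × f(c) ≥ 0, new interval: [0.318125, 0.366250]
Iteration 5:
  c_5 = (0.318125 + 0.366250)/2 = 0.342187
  f(c_5) = f(0.342187) = 0.013505
  f(a) × f(c) ≥ 0, new interval: [0.342187, 0.366250]
Iteration 6:
  c_6 = (0.342187 + 0.366250)/2 = 0.354219
  f(c_6) = f(0.354219) = -0.018212
  f(a) × f(c) < 0, new interval: [0.342187, 0.354219]

After 6 iteration(s), the approximation is c_6 = 0.354219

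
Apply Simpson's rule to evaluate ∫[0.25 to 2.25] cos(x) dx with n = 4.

f(x) = cos(x)
a = 0.25, b = 2.25, n = 4
h = (b - a)/n = 0.500000

Simpson's rule: (h/3)[f(x₀) + 4f(x₁) + 2f(x₂) + ... + f(xₙ)]

x_0 = 0.2500, f(x_0) = 0.968912, coefficient = 1
x_1 = 0.7500, f(x_1) = 0.731689, coefficient = 4
x_2 = 1.2500, f(x_2) = 0.315322, coefficient = 2
x_3 = 1.7500, f(x_3) = -0.178246, coefficient = 4
x_4 = 2.2500, f(x_4) = -0.628174, coefficient = 1

I ≈ (0.500000/3) × 3.185155 = 0.530859
Exact value: 0.530669
Error: 0.000190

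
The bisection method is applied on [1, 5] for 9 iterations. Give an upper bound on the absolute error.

Bisection error bound: |error| ≤ (b-a)/2^n
|error| ≤ (5 - 1)/2^9 = 4/2^9
|error| ≤ 0.0078125000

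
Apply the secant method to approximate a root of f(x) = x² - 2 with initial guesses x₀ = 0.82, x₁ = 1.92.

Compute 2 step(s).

f(x) = x² - 2
x₀ = 0.82, x₁ = 1.92

Secant formula: x_{n+1} = x_n - f(x_n)(x_n - x_{n-1})/(f(x_n) - f(x_{n-1}))

Iteration 1:
  f(0.820000) = -1.327600
  f(1.920000) = 1.686400
  x_2 = 1.920000 - 1.686400×(1.920000 - 0.820000)/(1.686400 - (-1.327600))
       = 1.304526
Iteration 2:
  f(1.920000) = 1.686400
  f(1.304526) = -0.298213
  x_3 = 1.304526 - (-0.298213)×(1.304526 - 1.920000)/(-0.298213 - 1.686400)
       = 1.397008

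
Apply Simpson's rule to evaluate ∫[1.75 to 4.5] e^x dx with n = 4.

f(x) = e^x
a = 1.75, b = 4.5, n = 4
h = (b - a)/n = 0.687500

Simpson's rule: (h/3)[f(x₀) + 4f(x₁) + 2f(x₂) + ... + f(xₙ)]

x_0 = 1.7500, f(x_0) = 5.754603, coefficient = 1
x_1 = 2.4375, f(x_1) = 11.444394, coefficient = 4
x_2 = 3.1250, f(x_2) = 22.759895, coefficient = 2
x_3 = 3.8125, f(x_3) = 45.263456, coefficient = 4
x_4 = 4.5000, f(x_4) = 90.017131, coefficient = 1

I ≈ (0.687500/3) × 368.122925 = 84.361504
Exact value: 84.262529
Error: 0.098975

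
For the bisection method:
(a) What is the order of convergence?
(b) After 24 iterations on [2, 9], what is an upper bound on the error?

(a) Bisection has linear (order 1) convergence; the error is halved each step.

(b) Error bound = (b-a)/2^n = (9 - 2)/2^{24}
    = 7/2^{24}

(a) 1 (linear); (b) error ≤ 4.17e-07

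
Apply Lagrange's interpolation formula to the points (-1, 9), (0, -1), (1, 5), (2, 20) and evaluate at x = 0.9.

Lagrange interpolation formula:
P(x) = Σ yᵢ × Lᵢ(x)
where Lᵢ(x) = Π_{j≠i} (x - xⱼ)/(xᵢ - xⱼ)

L_0(0.9) = (0.9 - 0)/(-1 - 0) × (0.9 - 1)/(-1 - 1) × (0.9 - 2)/(-1 - 2) = -0.016500
L_1(0.9) = (0.9 - (-1))/(0 - (-1)) × (0.9 - 1)/(0 - 1) × (0.9 - 2)/(0 - 2) = 0.104500
L_2(0.9) = (0.9 - (-1))/(1 - (-1)) × (0.9 - 0)/(1 - 0) × (0.9 - 2)/(1 - 2) = 0.940500
L_3(0.9) = (0.9 - (-1))/(2 - (-1)) × (0.9 - 0)/(2 - 0) × (0.9 - 1)/(2 - 1) = -0.028500

P(0.9) = 9×L_0(0.9) + (-1)×L_1(0.9) + 5×L_2(0.9) + 20×L_3(0.9)
P(0.9) = 3.879500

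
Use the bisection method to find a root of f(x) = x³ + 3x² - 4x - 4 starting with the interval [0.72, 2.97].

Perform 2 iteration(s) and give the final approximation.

f(x) = x³ + 3x² - 4x - 4
Initial interval: [0.72, 2.97]

Iteration 1:
  c_1 = (0.720000 + 2.970000)/2 = 1.845000
  f(c_1) = f(1.845000) = 5.112501
  f(a) × f(c) < 0, new interval: [0.720000, 1.845000]
Iteration 2:
  c_2 = (0.720000 + 1.845000)/2 = 1.282500
  f(c_2) = f(1.282500) = -2.086117
  f(a) × f(c) ≥ 0, new interval: [1.282500, 1.845000]

After 2 iteration(s), the approximation is c_2 = 1.282500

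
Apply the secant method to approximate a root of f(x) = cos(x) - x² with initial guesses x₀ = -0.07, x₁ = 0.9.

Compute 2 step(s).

f(x) = cos(x) - x²
x₀ = -0.07, x₁ = 0.9

Secant formula: x_{n+1} = x_n - f(x_n)(x_n - x_{n-1})/(f(x_n) - f(x_{n-1}))

Iteration 1:
  f(-0.070000) = 0.992651
  f(0.900000) = -0.188390
  x_2 = 0.900000 - (-0.188390)×(0.900000 - (-0.070000))/(-0.188390 - 0.992651)
       = 0.745274
Iteration 2:
  f(0.900000) = -0.188390
  f(0.745274) = 0.179470
  x_3 = 0.745274 - 0.179470×(0.745274 - 0.900000)/(0.179470 - (-0.188390))
       = 0.820761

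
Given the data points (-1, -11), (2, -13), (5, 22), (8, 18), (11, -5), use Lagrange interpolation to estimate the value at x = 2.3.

Lagrange interpolation formula:
P(x) = Σ yᵢ × Lᵢ(x)
where Lᵢ(x) = Π_{j≠i} (x - xⱼ)/(xᵢ - xⱼ)

L_0(2.3) = (2.3 - 2)/(-1 - 2) × (2.3 - 5)/(-1 - 5) × (2.3 - 8)/(-1 - 8) × (2.3 - 11)/(-1 - 11) = -0.020662
L_1(2.3) = (2.3 - (-1))/(2 - (-1)) × (2.3 - 5)/(2 - 5) × (2.3 - 8)/(2 - 8) × (2.3 - 11)/(2 - 11) = 0.909150
L_2(2.3) = (2.3 - (-1))/(5 - (-1)) × (2.3 - 2)/(5 - 2) × (2.3 - 8)/(5 - 8) × (2.3 - 11)/(5 - 11) = 0.151525
L_3(2.3) = (2.3 - (-1))/(8 - (-1)) × (2.3 - 2)/(8 - 2) × (2.3 - 5)/(8 - 5) × (2.3 - 11)/(8 - 11) = -0.047850
L_4(2.3) = (2.3 - (-1))/(11 - (-1)) × (2.3 - 2)/(11 - 2) × (2.3 - 5)/(11 - 5) × (2.3 - 8)/(11 - 8) = 0.007837

P(2.3) = (-11)×L_0(2.3) + (-13)×L_1(2.3) + 22×L_2(2.3) + 18×L_3(2.3) + (-5)×L_4(2.3)
P(2.3) = -9.158600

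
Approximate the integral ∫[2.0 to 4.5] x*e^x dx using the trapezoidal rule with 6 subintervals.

f(x) = x*e^x
a = 2.0, b = 4.5, n = 6
h = (b - a)/n = 0.416667

Trapezoidal rule: (h/2)[f(x₀) + 2f(x₁) + 2f(x₂) + ... + f(xₙ)]

x_0 = 2.0000, f(x_0) = 14.778112, coefficient = 1
x_1 = 2.4167, f(x_1) = 27.087053, coefficient = 2
x_2 = 2.8333, f(x_2) = 48.172446, coefficient = 2
x_3 = 3.2500, f(x_3) = 83.818605, coefficient = 2
x_4 = 3.6667, f(x_4) = 143.444708, coefficient = 2
x_5 = 4.0833, f(x_5) = 242.317047, coefficient = 2
x_6 = 4.5000, f(x_6) = 405.077091, coefficient = 1

I ≈ (0.416667/2) × 1509.534921 = 314.486442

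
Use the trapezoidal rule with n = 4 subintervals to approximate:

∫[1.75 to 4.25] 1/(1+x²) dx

f(x) = 1/(1+x²)
a = 1.75, b = 4.25, n = 4
h = (b - a)/n = 0.625000

Trapezoidal rule: (h/2)[f(x₀) + 2f(x₁) + 2f(x₂) + ... + f(xₙ)]

x_0 = 1.7500, f(x_0) = 0.246154, coefficient = 1
x_1 = 2.3750, f(x_1) = 0.150588, coefficient = 2
x_2 = 3.0000, f(x_2) = 0.100000, coefficient = 2
x_3 = 3.6250, f(x_3) = 0.070718, coefficient = 2
x_4 = 4.2500, f(x_4) = 0.052459, coefficient = 1

I ≈ (0.625000/2) × 0.941226 = 0.294133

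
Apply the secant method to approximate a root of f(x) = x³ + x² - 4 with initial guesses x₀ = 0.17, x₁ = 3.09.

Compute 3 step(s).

f(x) = x³ + x² - 4
x₀ = 0.17, x₁ = 3.09

Secant formula: x_{n+1} = x_n - f(x_n)(x_n - x_{n-1})/(f(x_n) - f(x_{n-1}))

Iteration 1:
  f(0.170000) = -3.966187
  f(3.090000) = 35.051729
  x_2 = 3.090000 - 35.051729×(3.090000 - 0.170000)/(35.051729 - (-3.966187))
       = 0.466819
Iteration 2:
  f(3.090000) = 35.051729
  f(0.466819) = -3.680351
  x_3 = 0.466819 - (-3.680351)×(0.466819 - 3.090000)/(-3.680351 - 35.051729)
       = 0.716076
Iteration 3:
  f(0.466819) = -3.680351
  f(0.716076) = -3.120057
  x_4 = 0.716076 - (-3.120057)×(0.716076 - 0.466819)/(-3.120057 - (-3.680351))
       = 2.104090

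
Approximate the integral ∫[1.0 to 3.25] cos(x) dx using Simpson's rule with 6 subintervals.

f(x) = cos(x)
a = 1.0, b = 3.25, n = 6
h = (b - a)/n = 0.375000

Simpson's rule: (h/3)[f(x₀) + 4f(x₁) + 2f(x₂) + ... + f(xₙ)]

x_0 = 1.0000, f(x_0) = 0.540302, coefficient = 1
x_1 = 1.3750, f(x_1) = 0.194548, coefficient = 4
x_2 = 1.7500, f(x_2) = -0.178246, coefficient = 2
x_3 = 2.1250, f(x_3) = -0.526266, coefficient = 4
x_4 = 2.5000, f(x_4) = -0.801144, coefficient = 2
x_5 = 2.8750, f(x_5) = -0.964674, coefficient = 4
x_6 = 3.2500, f(x_6) = -0.994130, coefficient = 1

I ≈ (0.375000/3) × -7.598178 = -0.949772
Exact value: -0.949666
Error: 0.000106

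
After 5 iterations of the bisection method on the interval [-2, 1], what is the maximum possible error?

Bisection error bound: |error| ≤ (b-a)/2^n
|error| ≤ (1 - (-2))/2^5 = 3/2^5
|error| ≤ 0.0937500000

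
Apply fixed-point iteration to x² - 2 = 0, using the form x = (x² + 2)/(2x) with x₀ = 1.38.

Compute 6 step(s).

Equation: x² - 2 = 0
Fixed-point form: x = (x² + 2)/(2x)
x₀ = 1.38

x_1 = g(1.380000) = 1.414638
x_2 = g(1.414638) = 1.414214
x_3 = g(1.414214) = 1.414214
x_4 = g(1.414214) = 1.414214
x_5 = g(1.414214) = 1.414214
x_6 = g(1.414214) = 1.414214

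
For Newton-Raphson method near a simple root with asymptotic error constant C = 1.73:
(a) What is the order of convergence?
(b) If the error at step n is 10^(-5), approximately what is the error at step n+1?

(a) Newton-Raphson has quadratic (order 2) convergence near simple roots.
    This means |e_{n+1}| ≈ C|e_n|².

(b) With |e_n| = 10^(-5) and C = 1.73:
    |e_{n+1}| ≈ 1.73 × (10^(-5))² = 1.73 × 10^(-10)

(a) 2 (quadratic); (b) |e_{n+1}| ≈ 1.730e-10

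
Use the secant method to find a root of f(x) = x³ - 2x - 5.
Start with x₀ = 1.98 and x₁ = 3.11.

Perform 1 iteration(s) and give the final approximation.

f(x) = x³ - 2x - 5
x₀ = 1.98, x₁ = 3.11

Secant formula: x_{n+1} = x_n - f(x_n)(x_n - x_{n-1})/(f(x_n) - f(x_{n-1}))

Iteration 1:
  f(1.980000) = -1.197608
  f(3.110000) = 18.860231
  x_2 = 3.110000 - 18.860231×(3.110000 - 1.980000)/(18.860231 - (-1.197608))
       = 2.047470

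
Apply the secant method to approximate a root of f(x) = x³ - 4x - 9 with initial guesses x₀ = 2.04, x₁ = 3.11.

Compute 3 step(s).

f(x) = x³ - 4x - 9
x₀ = 2.04, x₁ = 3.11

Secant formula: x_{n+1} = x_n - f(x_n)(x_n - x_{n-1})/(f(x_n) - f(x_{n-1}))

Iteration 1:
  f(2.040000) = -8.670336
  f(3.110000) = 8.640231
  x_2 = 3.110000 - 8.640231×(3.110000 - 2.040000)/(8.640231 - (-8.670336))
       = 2.575930
Iteration 2:
  f(3.110000) = 8.640231
  f(2.575930) = -2.211348
  x_3 = 2.575930 - (-2.211348)×(2.575930 - 3.110000)/(-2.211348 - 8.640231)
       = 2.684764
Iteration 3:
  f(2.575930) = -2.211348
  f(2.684764) = -0.387395
  x_4 = 2.684764 - (-0.387395)×(2.684764 - 2.575930)/(-0.387395 - (-2.211348))
       = 2.707879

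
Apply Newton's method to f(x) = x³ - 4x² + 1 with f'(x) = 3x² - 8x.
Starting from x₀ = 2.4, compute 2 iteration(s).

f(x) = x³ - 4x² + 1
f'(x) = 3x² - 8x
x₀ = 2.4

Newton-Raphson formula: x_{n+1} = x_n - f(x_n)/f'(x_n)

Iteration 1:
  f(2.400000) = -8.216000
  f'(2.400000) = -1.920000
  x_1 = 2.400000 - (-8.216000)/(-1.920000) = -1.879167
Iteration 2:
  f(-1.879167) = -19.760909
  f'(-1.879167) = 25.627135
  x_2 = -1.879167 - (-19.760909)/25.627135 = -1.108073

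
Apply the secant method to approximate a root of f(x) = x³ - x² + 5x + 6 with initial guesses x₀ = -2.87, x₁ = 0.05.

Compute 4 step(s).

f(x) = x³ - x² + 5x + 6
x₀ = -2.87, x₁ = 0.05

Secant formula: x_{n+1} = x_n - f(x_n)(x_n - x_{n-1})/(f(x_n) - f(x_{n-1}))

Iteration 1:
  f(-2.870000) = -40.226803
  f(0.050000) = 6.247625
  x_2 = 0.050000 - 6.247625×(0.050000 - (-2.870000))/(6.247625 - (-40.226803))
       = -0.342540
Iteration 2:
  f(0.050000) = 6.247625
  f(-0.342540) = 4.129776
  x_3 = -0.342540 - 4.129776×(-0.342540 - 0.050000)/(4.129776 - 6.247625)
       = -1.107987
Iteration 3:
  f(-0.342540) = 4.129776
  f(-1.107987) = -2.127774
  x_4 = -1.107987 - (-2.127774)×(-1.107987 - (-0.342540))/(-2.127774 - 4.129776)
       = -0.847710
Iteration 4:
  f(-1.107987) = -2.127774
  f(-0.847710) = 0.433666
  x_5 = -0.847710 - 0.433666×(-0.847710 - (-1.107987))/(0.433666 - (-2.127774))
       = -0.891776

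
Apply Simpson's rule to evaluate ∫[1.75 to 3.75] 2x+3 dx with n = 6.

f(x) = 2x+3
a = 1.75, b = 3.75, n = 6
h = (b - a)/n = 0.333333

Simpson's rule: (h/3)[f(x₀) + 4f(x₁) + 2f(x₂) + ... + f(xₙ)]

x_0 = 1.7500, f(x_0) = 6.500000, coefficient = 1
x_1 = 2.0833, f(x_1) = 7.166667, coefficient = 4
x_2 = 2.4167, f(x_2) = 7.833333, coefficient = 2
x_3 = 2.7500, f(x_3) = 8.500000, coefficient = 4
x_4 = 3.0833, f(x_4) = 9.166667, coefficient = 2
x_5 = 3.4167, f(x_5) = 9.833333, coefficient = 4
x_6 = 3.7500, f(x_6) = 10.500000, coefficient = 1

I ≈ (0.333333/3) × 153.000000 = 17.000000
Exact value: 17.000000
Error: 0.000000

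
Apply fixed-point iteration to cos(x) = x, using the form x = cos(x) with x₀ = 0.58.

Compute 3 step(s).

Equation: cos(x) = x
Fixed-point form: x = cos(x)
x₀ = 0.58

x_1 = g(0.580000) = 0.836463
x_2 = g(0.836463) = 0.670093
x_3 = g(0.670093) = 0.783764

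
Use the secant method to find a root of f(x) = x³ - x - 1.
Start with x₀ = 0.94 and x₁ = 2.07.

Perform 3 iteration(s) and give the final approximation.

f(x) = x³ - x - 1
x₀ = 0.94, x₁ = 2.07

Secant formula: x_{n+1} = x_n - f(x_n)(x_n - x_{n-1})/(f(x_n) - f(x_{n-1}))

Iteration 1:
  f(0.940000) = -1.109416
  f(2.070000) = 5.799743
  x_2 = 2.070000 - 5.799743×(2.070000 - 0.940000)/(5.799743 - (-1.109416))
       = 1.121446
Iteration 2:
  f(2.070000) = 5.799743
  f(1.121446) = -0.711069
  x_3 = 1.121446 - (-0.711069)×(1.121446 - 2.070000)/(-0.711069 - 5.799743)
       = 1.225041
Iteration 3:
  f(1.121446) = -0.711069
  f(1.225041) = -0.386591
  x_4 = 1.225041 - (-0.386591)×(1.225041 - 1.121446)/(-0.386591 - (-0.711069))
       = 1.348466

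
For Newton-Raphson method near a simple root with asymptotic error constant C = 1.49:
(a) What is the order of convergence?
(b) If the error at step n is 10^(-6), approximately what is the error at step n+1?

(a) Newton-Raphson has quadratic (order 2) convergence near simple roots.
    This means |e_{n+1}| ≈ C|e_n|².

(b) With |e_n| = 10^(-6) and C = 1.49:
    |e_{n+1}| ≈ 1.49 × (10^(-6))² = 1.49 × 10^(-12)

(a) 2 (quadratic); (b) |e_{n+1}| ≈ 1.490e-12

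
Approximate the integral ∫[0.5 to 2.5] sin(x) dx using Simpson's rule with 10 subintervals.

f(x) = sin(x)
a = 0.5, b = 2.5, n = 10
h = (b - a)/n = 0.200000

Simpson's rule: (h/3)[f(x₀) + 4f(x₁) + 2f(x₂) + ... + f(xₙ)]

x_0 = 0.5000, f(x_0) = 0.479426, coefficient = 1
x_1 = 0.7000, f(x_1) = 0.644218, coefficient = 4
x_2 = 0.9000, f(x_2) = 0.783327, coefficient = 2
x_3 = 1.1000, f(x_3) = 0.891207, coefficient = 4
x_4 = 1.3000, f(x_4) = 0.963558, coefficient = 2
x_5 = 1.5000, f(x_5) = 0.997495, coefficient = 4
x_6 = 1.7000, f(x_6) = 0.991665, coefficient = 2
x_7 = 1.9000, f(x_7) = 0.946300, coefficient = 4
x_8 = 2.1000, f(x_8) = 0.863209, coefficient = 2
x_9 = 2.3000, f(x_9) = 0.745705, coefficient = 4
x_10 = 2.5000, f(x_10) = 0.598472, coefficient = 1

I ≈ (0.200000/3) × 25.181118 = 1.678741
Exact value: 1.678726
Error: 0.000015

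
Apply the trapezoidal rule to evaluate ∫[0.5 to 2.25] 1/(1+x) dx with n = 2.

f(x) = 1/(1+x)
a = 0.5, b = 2.25, n = 2
h = (b - a)/n = 0.875000

Trapezoidal rule: (h/2)[f(x₀) + 2f(x₁) + 2f(x₂) + ... + f(xₙ)]

x_0 = 0.5000, f(x_0) = 0.666667, coefficient = 1
x_1 = 1.3750, f(x_1) = 0.421053, coefficient = 2
x_2 = 2.2500, f(x_2) = 0.307692, coefficient = 1

I ≈ (0.875000/2) × 1.816464 = 0.794703
Exact value: 0.773190
Error: 0.021513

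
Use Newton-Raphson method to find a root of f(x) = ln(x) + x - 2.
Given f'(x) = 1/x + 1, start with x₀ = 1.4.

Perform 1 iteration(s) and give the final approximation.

f(x) = ln(x) + x - 2
f'(x) = 1/x + 1
x₀ = 1.4

Newton-Raphson formula: x_{n+1} = x_n - f(x_n)/f'(x_n)

Iteration 1:
  f(1.400000) = -0.263528
  f'(1.400000) = 1.714286
  x_1 = 1.400000 - (-0.263528)/1.714286 = 1.553725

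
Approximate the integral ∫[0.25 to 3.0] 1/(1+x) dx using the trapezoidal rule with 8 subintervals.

f(x) = 1/(1+x)
a = 0.25, b = 3.0, n = 8
h = (b - a)/n = 0.343750

Trapezoidal rule: (h/2)[f(x₀) + 2f(x₁) + 2f(x₂) + ... + f(xₙ)]

x_0 = 0.2500, f(x_0) = 0.800000, coefficient = 1
x_1 = 0.5938, f(x_1) = 0.627451, coefficient = 2
x_2 = 0.9375, f(x_2) = 0.516129, coefficient = 2
x_3 = 1.2812, f(x_3) = 0.438356, coefficient = 2
x_4 = 1.6250, f(x_4) = 0.380952, coefficient = 2
x_5 = 1.9688, f(x_5) = 0.336842, coefficient = 2
x_6 = 2.3125, f(x_6) = 0.301887, coefficient = 2
x_7 = 2.6562, f(x_7) = 0.273504, coefficient = 2
x_8 = 3.0000, f(x_8) = 0.250000, coefficient = 1

I ≈ (0.343750/2) × 6.800243 = 1.168792
Exact value: 1.163151
Error: 0.005641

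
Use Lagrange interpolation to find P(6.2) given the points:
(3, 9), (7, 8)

Lagrange interpolation formula:
P(x) = Σ yᵢ × Lᵢ(x)
where Lᵢ(x) = Π_{j≠i} (x - xⱼ)/(xᵢ - xⱼ)

L_0(6.2) = (6.2 - 7)/(3 - 7) = 0.200000
L_1(6.2) = (6.2 - 3)/(7 - 3) = 0.800000

P(6.2) = 9×L_0(6.2) + 8×L_1(6.2)
P(6.2) = 8.200000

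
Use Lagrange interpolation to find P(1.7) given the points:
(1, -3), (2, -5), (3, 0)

Lagrange interpolation formula:
P(x) = Σ yᵢ × Lᵢ(x)
where Lᵢ(x) = Π_{j≠i} (x - xⱼ)/(xᵢ - xⱼ)

L_0(1.7) = (1.7 - 2)/(1 - 2) × (1.7 - 3)/(1 - 3) = 0.195000
L_1(1.7) = (1.7 - 1)/(2 - 1) × (1.7 - 3)/(2 - 3) = 0.910000
L_2(1.7) = (1.7 - 1)/(3 - 1) × (1.7 - 2)/(3 - 2) = -0.105000

P(1.7) = (-3)×L_0(1.7) + (-5)×L_1(1.7) + 0×L_2(1.7)
P(1.7) = -5.135000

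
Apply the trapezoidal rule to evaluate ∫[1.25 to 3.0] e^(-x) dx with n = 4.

f(x) = e^(-x)
a = 1.25, b = 3.0, n = 4
h = (b - a)/n = 0.437500

Trapezoidal rule: (h/2)[f(x₀) + 2f(x₁) + 2f(x₂) + ... + f(xₙ)]

x_0 = 1.2500, f(x_0) = 0.286505, coefficient = 1
x_1 = 1.6875, f(x_1) = 0.184981, coefficient = 2
x_2 = 2.1250, f(x_2) = 0.119433, coefficient = 2
x_3 = 2.5625, f(x_3) = 0.077112, coefficient = 2
x_4 = 3.0000, f(x_4) = 0.049787, coefficient = 1

I ≈ (0.437500/2) × 1.099344 = 0.240482
Exact value: 0.236718
Error: 0.003764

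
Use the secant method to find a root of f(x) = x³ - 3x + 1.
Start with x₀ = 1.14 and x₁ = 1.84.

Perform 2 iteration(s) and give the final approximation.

f(x) = x³ - 3x + 1
x₀ = 1.14, x₁ = 1.84

Secant formula: x_{n+1} = x_n - f(x_n)(x_n - x_{n-1})/(f(x_n) - f(x_{n-1}))

Iteration 1:
  f(1.140000) = -0.938456
  f(1.840000) = 1.709504
  x_2 = 1.840000 - 1.709504×(1.840000 - 1.140000)/(1.709504 - (-0.938456))
       = 1.388085
Iteration 2:
  f(1.840000) = 1.709504
  f(1.388085) = -0.489721
  x_3 = 1.388085 - (-0.489721)×(1.388085 - 1.840000)/(-0.489721 - 1.709504)
       = 1.488717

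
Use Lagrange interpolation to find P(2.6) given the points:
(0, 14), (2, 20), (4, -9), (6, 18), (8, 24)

Lagrange interpolation formula:
P(x) = Σ yᵢ × Lᵢ(x)
where Lᵢ(x) = Π_{j≠i} (x - xⱼ)/(xᵢ - xⱼ)

L_0(2.6) = (2.6 - 2)/(0 - 2) × (2.6 - 4)/(0 - 4) × (2.6 - 6)/(0 - 6) × (2.6 - 8)/(0 - 8) = -0.040163
L_1(2.6) = (2.6 - 0)/(2 - 0) × (2.6 - 4)/(2 - 4) × (2.6 - 6)/(2 - 6) × (2.6 - 8)/(2 - 8) = 0.696150
L_2(2.6) = (2.6 - 0)/(4 - 0) × (2.6 - 2)/(4 - 2) × (2.6 - 6)/(4 - 6) × (2.6 - 8)/(4 - 8) = 0.447525
L_3(2.6) = (2.6 - 0)/(6 - 0) × (2.6 - 2)/(6 - 2) × (2.6 - 4)/(6 - 4) × (2.6 - 8)/(6 - 8) = -0.122850
L_4(2.6) = (2.6 - 0)/(8 - 0) × (2.6 - 2)/(8 - 2) × (2.6 - 4)/(8 - 4) × (2.6 - 6)/(8 - 6) = 0.019338

P(2.6) = 14×L_0(2.6) + 20×L_1(2.6) + (-9)×L_2(2.6) + 18×L_3(2.6) + 24×L_4(2.6)
P(2.6) = 7.585800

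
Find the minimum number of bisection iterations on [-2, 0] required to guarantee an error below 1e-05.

We need (b-a)/2^n ≤ 1e-05
(0 - (-2))/2^n ≤ 1e-05
2/2^n ≤ 1e-05
2^n ≥ 200000
n ≥ log₂(200000) = 17.61
n ≥ 18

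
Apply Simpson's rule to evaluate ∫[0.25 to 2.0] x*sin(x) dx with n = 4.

f(x) = x*sin(x)
a = 0.25, b = 2.0, n = 4
h = (b - a)/n = 0.437500

Simpson's rule: (h/3)[f(x₀) + 4f(x₁) + 2f(x₂) + ... + f(xₙ)]

x_0 = 0.2500, f(x_0) = 0.061851, coefficient = 1
x_1 = 0.6875, f(x_1) = 0.436292, coefficient = 4
x_2 = 1.1250, f(x_2) = 1.015051, coefficient = 2
x_3 = 1.5625, f(x_3) = 1.562446, coefficient = 4
x_4 = 2.0000, f(x_4) = 1.818595, coefficient = 1

I ≈ (0.437500/3) × 11.905502 = 1.736219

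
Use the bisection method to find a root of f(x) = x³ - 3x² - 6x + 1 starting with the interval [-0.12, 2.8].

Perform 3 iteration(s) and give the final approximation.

f(x) = x³ - 3x² - 6x + 1
Initial interval: [-0.12, 2.8]

Iteration 1:
  c_1 = (-0.120000 + 2.800000)/2 = 1.340000
  f(c_1) = f(1.340000) = -10.020696
  f(a) × f(c) < 0, new interval: [-0.120000, 1.340000]
Iteration 2:
  c_2 = (-0.120000 + 1.340000)/2 = 0.610000
  f(c_2) = f(0.610000) = -3.549319
  f(a) × f(c) < 0, new interval: [-0.120000, 0.610000]
Iteration 3:
  c_3 = (-0.120000 + 0.610000)/2 = 0.245000
  f(c_3) = f(0.245000) = -0.635369
  f(a) × f(c) < 0, new interval: [-0.120000, 0.245000]

After 3 iteration(s), the approximation is c_3 = 0.245000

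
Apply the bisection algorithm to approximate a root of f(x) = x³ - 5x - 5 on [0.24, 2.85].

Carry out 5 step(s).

f(x) = x³ - 5x - 5
Initial interval: [0.24, 2.85]

Iteration 1:
  c_1 = (0.240000 + 2.850000)/2 = 1.545000
  f(c_1) = f(1.545000) = -9.037046
  f(a) × f(c) ≥ 0, new interval: [1.545000, 2.850000]
Iteration 2:
  c_2 = (1.545000 + 2.850000)/2 = 2.197500
  f(c_2) = f(2.197500) = -5.375759
  f(a) × f(c) ≥ 0, new interval: [2.197500, 2.850000]
Iteration 3:
  c_3 = (2.197500 + 2.850000)/2 = 2.523750
  f(c_3) = f(2.523750) = -1.544194
  f(a) × f(c) ≥ 0, new interval: [2.523750, 2.850000]
Iteration 4:
  c_4 = (2.523750 + 2.850000)/2 = 2.686875
  f(c_4) = f(2.686875) = 0.962974
  f(a) × f(c) < 0, new interval: [2.523750, 2.686875]
Iteration 5:
  c_5 = (2.523750 + 2.686875)/2 = 2.605312
  f(c_5) = f(2.605312) = -0.342605
  f(a) × f(c) ≥ 0, new interval: [2.605312, 2.686875]

After 5 iteration(s), the approximation is c_5 = 2.605312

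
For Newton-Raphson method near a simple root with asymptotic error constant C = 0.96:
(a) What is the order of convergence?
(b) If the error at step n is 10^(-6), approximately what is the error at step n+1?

(a) Newton-Raphson has quadratic (order 2) convergence near simple roots.
    This means |e_{n+1}| ≈ C|e_n|².

(b) With |e_n| = 10^(-6) and C = 0.96:
    |e_{n+1}| ≈ 0.96 × (10^(-6))² = 0.96 × 10^(-12)

(a) 2 (quadratic); (b) |e_{n+1}| ≈ 9.600e-13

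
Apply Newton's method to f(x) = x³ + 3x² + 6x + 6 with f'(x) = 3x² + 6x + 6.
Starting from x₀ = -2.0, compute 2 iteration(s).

f(x) = x³ + 3x² + 6x + 6
f'(x) = 3x² + 6x + 6
x₀ = -2.0

Newton-Raphson formula: x_{n+1} = x_n - f(x_n)/f'(x_n)

Iteration 1:
  f(-2.000000) = -2.000000
  f'(-2.000000) = 6.000000
  x_1 = -2.000000 - (-2.000000)/6.000000 = -1.666667
Iteration 2:
  f(-1.666667) = -0.296296
  f'(-1.666667) = 4.333333
  x_2 = -1.666667 - (-0.296296)/4.333333 = -1.598291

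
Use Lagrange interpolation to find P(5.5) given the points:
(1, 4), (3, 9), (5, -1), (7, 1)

Lagrange interpolation formula:
P(x) = Σ yᵢ × Lᵢ(x)
where Lᵢ(x) = Π_{j≠i} (x - xⱼ)/(xᵢ - xⱼ)

L_0(5.5) = (5.5 - 3)/(1 - 3) × (5.5 - 5)/(1 - 5) × (5.5 - 7)/(1 - 7) = 0.039062
L_1(5.5) = (5.5 - 1)/(3 - 1) × (5.5 - 5)/(3 - 5) × (5.5 - 7)/(3 - 7) = -0.210938
L_2(5.5) = (5.5 - 1)/(5 - 1) × (5.5 - 3)/(5 - 3) × (5.5 - 7)/(5 - 7) = 1.054688
L_3(5.5) = (5.5 - 1)/(7 - 1) × (5.5 - 3)/(7 - 3) × (5.5 - 5)/(7 - 5) = 0.117188

P(5.5) = 4×L_0(5.5) + 9×L_1(5.5) + (-1)×L_2(5.5) + 1×L_3(5.5)
P(5.5) = -2.679688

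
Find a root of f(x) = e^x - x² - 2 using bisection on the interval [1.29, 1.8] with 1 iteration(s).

f(x) = e^x - x² - 2
Initial interval: [1.29, 1.8]

Iteration 1:
  c_1 = (1.290000 + 1.800000)/2 = 1.545000
  f(c_1) = f(1.545000) = 0.300947
  f(a) × f(c) < 0, new interval: [1.290000, 1.545000]

After 1 iteration(s), the approximation is c_1 = 1.545000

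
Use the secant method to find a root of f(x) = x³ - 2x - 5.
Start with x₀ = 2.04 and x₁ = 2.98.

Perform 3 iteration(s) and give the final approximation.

f(x) = x³ - 2x - 5
x₀ = 2.04, x₁ = 2.98

Secant formula: x_{n+1} = x_n - f(x_n)(x_n - x_{n-1})/(f(x_n) - f(x_{n-1}))

Iteration 1:
  f(2.040000) = -0.590336
  f(2.980000) = 15.503592
  x_2 = 2.980000 - 15.503592×(2.980000 - 2.040000)/(15.503592 - (-0.590336))
       = 2.074480
Iteration 2:
  f(2.980000) = 15.503592
  f(2.074480) = -0.221505
  x_3 = 2.074480 - (-0.221505)×(2.074480 - 2.980000)/(-0.221505 - 15.503592)
       = 2.087235
Iteration 3:
  f(2.074480) = -0.221505
  f(2.087235) = -0.081326
  x_4 = 2.087235 - (-0.081326)×(2.087235 - 2.074480)/(-0.081326 - (-0.221505))
       = 2.094635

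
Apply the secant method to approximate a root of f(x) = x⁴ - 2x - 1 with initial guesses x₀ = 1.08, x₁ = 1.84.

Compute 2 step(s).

f(x) = x⁴ - 2x - 1
x₀ = 1.08, x₁ = 1.84

Secant formula: x_{n+1} = x_n - f(x_n)(x_n - x_{n-1})/(f(x_n) - f(x_{n-1}))

Iteration 1:
  f(1.080000) = -1.799511
  f(1.840000) = 6.782287
  x_2 = 1.840000 - 6.782287×(1.840000 - 1.080000)/(6.782287 - (-1.799511))
       = 1.239364
Iteration 2:
  f(1.840000) = 6.782287
  f(1.239364) = -1.119362
  x_3 = 1.239364 - (-1.119362)×(1.239364 - 1.840000)/(-1.119362 - 6.782287)
       = 1.324451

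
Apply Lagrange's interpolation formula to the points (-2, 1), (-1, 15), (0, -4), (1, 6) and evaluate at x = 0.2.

Lagrange interpolation formula:
P(x) = Σ yᵢ × Lᵢ(x)
where Lᵢ(x) = Π_{j≠i} (x - xⱼ)/(xᵢ - xⱼ)

L_0(0.2) = (0.2 - (-1))/(-2 - (-1)) × (0.2 - 0)/(-2 - 0) × (0.2 - 1)/(-2 - 1) = 0.032000
L_1(0.2) = (0.2 - (-2))/(-1 - (-2)) × (0.2 - 0)/(-1 - 0) × (0.2 - 1)/(-1 - 1) = -0.176000
L_2(0.2) = (0.2 - (-2))/(0 - (-2)) × (0.2 - (-1))/(0 - (-1)) × (0.2 - 1)/(0 - 1) = 1.056000
L_3(0.2) = (0.2 - (-2))/(1 - (-2)) × (0.2 - (-1))/(1 - (-1)) × (0.2 - 0)/(1 - 0) = 0.088000

P(0.2) = 1×L_0(0.2) + 15×L_1(0.2) + (-4)×L_2(0.2) + 6×L_3(0.2)
P(0.2) = -6.304000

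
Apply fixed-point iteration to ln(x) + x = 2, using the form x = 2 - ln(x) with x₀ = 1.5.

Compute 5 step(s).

Equation: ln(x) + x = 2
Fixed-point form: x = 2 - ln(x)
x₀ = 1.5

x_1 = g(1.500000) = 1.594535
x_2 = g(1.594535) = 1.533418
x_3 = g(1.533418) = 1.572501
x_4 = g(1.572501) = 1.547333
x_5 = g(1.547333) = 1.563467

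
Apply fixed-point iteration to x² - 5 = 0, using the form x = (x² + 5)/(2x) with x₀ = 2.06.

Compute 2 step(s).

Equation: x² - 5 = 0
Fixed-point form: x = (x² + 5)/(2x)
x₀ = 2.06

x_1 = g(2.060000) = 2.243592
x_2 = g(2.243592) = 2.236081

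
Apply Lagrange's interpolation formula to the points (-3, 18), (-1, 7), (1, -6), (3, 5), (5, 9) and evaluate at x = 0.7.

Lagrange interpolation formula:
P(x) = Σ yᵢ × Lᵢ(x)
where Lᵢ(x) = Π_{j≠i} (x - xⱼ)/(xᵢ - xⱼ)

L_0(0.7) = (0.7 - (-1))/(-3 - (-1)) × (0.7 - 1)/(-3 - 1) × (0.7 - 3)/(-3 - 3) × (0.7 - 5)/(-3 - 5) = -0.013135
L_1(0.7) = (0.7 - (-3))/(-1 - (-3)) × (0.7 - 1)/(-1 - 1) × (0.7 - 3)/(-1 - 3) × (0.7 - 5)/(-1 - 5) = 0.114353
L_2(0.7) = (0.7 - (-3))/(1 - (-3)) × (0.7 - (-1))/(1 - (-1)) × (0.7 - 3)/(1 - 3) × (0.7 - 5)/(1 - 5) = 0.972002
L_3(0.7) = (0.7 - (-3))/(3 - (-3)) × (0.7 - (-1))/(3 - (-1)) × (0.7 - 1)/(3 - 1) × (0.7 - 5)/(3 - 5) = -0.084522
L_4(0.7) = (0.7 - (-3))/(5 - (-3)) × (0.7 - (-1))/(5 - (-1)) × (0.7 - 1)/(5 - 1) × (0.7 - 3)/(5 - 3) = 0.011302

P(0.7) = 18×L_0(0.7) + 7×L_1(0.7) + (-6)×L_2(0.7) + 5×L_3(0.7) + 9×L_4(0.7)
P(0.7) = -5.588859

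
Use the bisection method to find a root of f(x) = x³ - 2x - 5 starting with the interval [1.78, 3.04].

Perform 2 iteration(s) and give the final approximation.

f(x) = x³ - 2x - 5
Initial interval: [1.78, 3.04]

Iteration 1:
  c_1 = (1.780000 + 3.040000)/2 = 2.410000
  f(c_1) = f(2.410000) = 4.177521
  f(a) × f(c) < 0, new interval: [1.780000, 2.410000]
Iteration 2:
  c_2 = (1.780000 + 2.410000)/2 = 2.095000
  f(c_2) = f(2.095000) = 0.005007
  f(a) × f(c) < 0, new interval: [1.780000, 2.095000]

After 2 iteration(s), the approximation is c_2 = 2.095000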